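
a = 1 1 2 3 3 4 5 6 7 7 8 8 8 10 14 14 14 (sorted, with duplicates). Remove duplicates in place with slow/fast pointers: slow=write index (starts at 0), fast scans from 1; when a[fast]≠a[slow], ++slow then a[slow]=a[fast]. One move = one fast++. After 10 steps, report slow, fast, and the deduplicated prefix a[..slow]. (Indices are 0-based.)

slow=7, fast=11, prefix=[1, 2, 3, 4, 5, 6, 7, 8]

(s=0,f=1) a[fast]=1=a[slow] dup → fast++
(s=0,f=2) a[fast]=2≠a[slow]=1 write a[1]=2 → slow++,fast++
(s=1,f=3) a[fast]=3≠a[slow]=2 write a[2]=3 → slow++,fast++
(s=2,f=4) a[fast]=3=a[slow] dup → fast++
(s=2,f=5) a[fast]=4≠a[slow]=3 write a[3]=4 → slow++,fast++
(s=3,f=6) a[fast]=5≠a[slow]=4 write a[4]=5 → slow++,fast++
(s=4,f=7) a[fast]=6≠a[slow]=5 write a[5]=6 → slow++,fast++
(s=5,f=8) a[fast]=7≠a[slow]=6 write a[6]=7 → slow++,fast++
(s=6,f=9) a[fast]=7=a[slow] dup → fast++
(s=6,f=10) a[fast]=8≠a[slow]=7 write a[7]=8 → slow++,fast++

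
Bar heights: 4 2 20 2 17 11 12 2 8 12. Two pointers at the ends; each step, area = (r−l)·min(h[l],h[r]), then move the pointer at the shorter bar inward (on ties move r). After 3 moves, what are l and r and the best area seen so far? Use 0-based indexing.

[0,9] min(4,12)*9=36 best=36 * → l++
[1,9] min(2,12)*8=16 best=36 → l++
[2,9] min(20,12)*7=84 best=84 * → r--

l=2, r=8, best area=84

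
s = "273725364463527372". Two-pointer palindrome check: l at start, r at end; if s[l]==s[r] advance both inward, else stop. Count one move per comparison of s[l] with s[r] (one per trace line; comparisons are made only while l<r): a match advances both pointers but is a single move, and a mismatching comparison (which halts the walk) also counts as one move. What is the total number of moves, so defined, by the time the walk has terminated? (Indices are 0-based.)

l=0 r=17: '2'=='2', l++,r--
l=1 r=16: '7'=='7', l++,r--
l=2 r=15: '3'=='3', l++,r--
l=3 r=14: '7'=='7', l++,r--
l=4 r=13: '2'=='2', l++,r--
l=5 r=12: '5'=='5', l++,r--
l=6 r=11: '3'=='3', l++,r--
l=7 r=10: '6'=='6', l++,r--
l=8 r=9: '4'=='4', l++,r--

9 moves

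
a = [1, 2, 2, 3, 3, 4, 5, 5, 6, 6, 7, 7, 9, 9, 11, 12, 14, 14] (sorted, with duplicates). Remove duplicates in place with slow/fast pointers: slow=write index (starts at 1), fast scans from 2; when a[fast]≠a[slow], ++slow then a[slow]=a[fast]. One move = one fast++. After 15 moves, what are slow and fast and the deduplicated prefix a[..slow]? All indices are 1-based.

slow=10, fast=17, prefix=[1, 2, 3, 4, 5, 6, 7, 9, 11, 12]

(s=1,f=2) a[fast]=2≠a[slow]=1 write a[2]=2 → slow++,fast++
(s=2,f=3) a[fast]=2=a[slow] dup → fast++
(s=2,f=4) a[fast]=3≠a[slow]=2 write a[3]=3 → slow++,fast++
(s=3,f=5) a[fast]=3=a[slow] dup → fast++
(s=3,f=6) a[fast]=4≠a[slow]=3 write a[4]=4 → slow++,fast++
(s=4,f=7) a[fast]=5≠a[slow]=4 write a[5]=5 → slow++,fast++
(s=5,f=8) a[fast]=5=a[slow] dup → fast++
(s=5,f=9) a[fast]=6≠a[slow]=5 write a[6]=6 → slow++,fast++
(s=6,f=10) a[fast]=6=a[slow] dup → fast++
(s=6,f=11) a[fast]=7≠a[slow]=6 write a[7]=7 → slow++,fast++
(s=7,f=12) a[fast]=7=a[slow] dup → fast++
(s=7,f=13) a[fast]=9≠a[slow]=7 write a[8]=9 → slow++,fast++
(s=8,f=14) a[fast]=9=a[slow] dup → fast++
(s=8,f=15) a[fast]=11≠a[slow]=9 write a[9]=11 → slow++,fast++
(s=9,f=16) a[fast]=12≠a[slow]=11 write a[10]=12 → slow++,fast++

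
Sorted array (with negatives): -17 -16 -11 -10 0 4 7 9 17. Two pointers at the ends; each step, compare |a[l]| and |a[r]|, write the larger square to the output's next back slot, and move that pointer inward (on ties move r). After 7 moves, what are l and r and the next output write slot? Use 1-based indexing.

l=5, r=6, next write slot=2

[1,9] |-17|<=|17| out[9]=289 → r--
[1,8] |-17|>|9| out[8]=289 → l++
[2,8] |-16|>|9| out[7]=256 → l++
[3,8] |-11|>|9| out[6]=121 → l++
[4,8] |-10|>|9| out[5]=100 → l++
[5,8] |0|<=|9| out[4]=81 → r--
[5,7] |0|<=|7| out[3]=49 → r--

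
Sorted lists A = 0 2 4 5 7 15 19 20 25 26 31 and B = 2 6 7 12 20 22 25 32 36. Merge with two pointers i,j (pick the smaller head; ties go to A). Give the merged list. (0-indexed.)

i=0 j=0: A[i]=0<=B[j]=2 take 0, i++
i=1 j=0: A[i]=2<=B[j]=2 take 2, i++
i=2 j=0: A[i]=4>B[j]=2 take 2, j++
i=2 j=1: A[i]=4<=B[j]=6 take 4, i++
i=3 j=1: A[i]=5<=B[j]=6 take 5, i++
i=4 j=1: A[i]=7>B[j]=6 take 6, j++
i=4 j=2: A[i]=7<=B[j]=7 take 7, i++
i=5 j=2: A[i]=15>B[j]=7 take 7, j++
i=5 j=3: A[i]=15>B[j]=12 take 12, j++
i=5 j=4: A[i]=15<=B[j]=20 take 15, i++
i=6 j=4: A[i]=19<=B[j]=20 take 19, i++
i=7 j=4: A[i]=20<=B[j]=20 take 20, i++
i=8 j=4: A[i]=25>B[j]=20 take 20, j++
i=8 j=5: A[i]=25>B[j]=22 take 22, j++
i=8 j=6: A[i]=25<=B[j]=25 take 25, i++
i=9 j=6: A[i]=26>B[j]=25 take 25, j++
i=9 j=7: A[i]=26<=B[j]=32 take 26, i++
i=10 j=7: A[i]=31<=B[j]=32 take 31, i++
i=11 j=7: A done, take B[j]=32, j++
i=11 j=8: A done, take B[j]=36, j++

[0, 2, 2, 4, 5, 6, 7, 7, 12, 15, 19, 20, 20, 22, 25, 25, 26, 31, 32, 36]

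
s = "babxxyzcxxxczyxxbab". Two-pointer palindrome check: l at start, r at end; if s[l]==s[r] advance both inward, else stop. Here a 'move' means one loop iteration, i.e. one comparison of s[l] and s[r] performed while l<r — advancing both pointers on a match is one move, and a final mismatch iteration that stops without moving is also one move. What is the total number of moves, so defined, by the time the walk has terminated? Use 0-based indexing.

l=0 r=18: 'b'=='b', l++,r--
l=1 r=17: 'a'=='a', l++,r--
l=2 r=16: 'b'=='b', l++,r--
l=3 r=15: 'x'=='x', l++,r--
l=4 r=14: 'x'=='x', l++,r--
l=5 r=13: 'y'=='y', l++,r--
l=6 r=12: 'z'=='z', l++,r--
l=7 r=11: 'c'=='c', l++,r--
l=8 r=10: 'x'=='x', l++,r--

9 moves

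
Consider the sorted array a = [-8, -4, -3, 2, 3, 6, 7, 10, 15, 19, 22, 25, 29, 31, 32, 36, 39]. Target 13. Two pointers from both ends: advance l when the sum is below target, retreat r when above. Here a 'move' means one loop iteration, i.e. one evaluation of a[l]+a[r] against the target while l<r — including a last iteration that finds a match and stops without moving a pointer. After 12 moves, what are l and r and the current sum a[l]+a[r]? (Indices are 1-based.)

l=4, r=8, sum=12

l=1 r=17: -8+39=31 >13, r--
l=1 r=16: -8+36=28 >13, r--
l=1 r=15: -8+32=24 >13, r--
l=1 r=14: -8+31=23 >13, r--
l=1 r=13: -8+29=21 >13, r--
l=1 r=12: -8+25=17 >13, r--
l=1 r=11: -8+22=14 >13, r--
l=1 r=10: -8+19=11 <13, l++
l=2 r=10: -4+19=15 >13, r--
l=2 r=9: -4+15=11 <13, l++
l=3 r=9: -3+15=12 <13, l++
l=4 r=9: 2+15=17 >13, r--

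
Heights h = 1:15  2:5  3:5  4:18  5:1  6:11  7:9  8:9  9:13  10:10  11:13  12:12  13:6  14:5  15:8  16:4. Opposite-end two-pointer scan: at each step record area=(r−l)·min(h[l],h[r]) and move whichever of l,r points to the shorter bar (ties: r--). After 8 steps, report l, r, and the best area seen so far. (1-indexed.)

l=1, r=8, best area=132

l=1 r=16: min(15,4)*15=60 best=60 *, r--
l=1 r=15: min(15,8)*14=112 best=112 *, r--
l=1 r=14: min(15,5)*13=65 best=112, r--
l=1 r=13: min(15,6)*12=72 best=112, r--
l=1 r=12: min(15,12)*11=132 best=132 *, r--
l=1 r=11: min(15,13)*10=130 best=132, r--
l=1 r=10: min(15,10)*9=90 best=132, r--
l=1 r=9: min(15,13)*8=104 best=132, r--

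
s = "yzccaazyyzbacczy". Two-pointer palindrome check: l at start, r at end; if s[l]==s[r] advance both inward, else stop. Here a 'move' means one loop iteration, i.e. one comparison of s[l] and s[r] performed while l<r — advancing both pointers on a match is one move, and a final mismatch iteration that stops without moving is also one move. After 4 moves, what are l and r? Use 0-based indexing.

l=0 r=15: 'y'=='y', l++,r--
l=1 r=14: 'z'=='z', l++,r--
l=2 r=13: 'c'=='c', l++,r--
l=3 r=12: 'c'=='c', l++,r--

l=4, r=11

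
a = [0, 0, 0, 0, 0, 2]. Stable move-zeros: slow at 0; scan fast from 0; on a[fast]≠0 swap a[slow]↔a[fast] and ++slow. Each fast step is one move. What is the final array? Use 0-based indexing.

[2, 0, 0, 0, 0, 0]

(s=0,f=0) a[fast]=0 → fast++
(s=0,f=1) a[fast]=0 → fast++
(s=0,f=2) a[fast]=0 → fast++
(s=0,f=3) a[fast]=0 → fast++
(s=0,f=4) a[fast]=0 → fast++
(s=0,f=5) a[fast]=2≠0 swap→a[0]=2 → slow++,fast++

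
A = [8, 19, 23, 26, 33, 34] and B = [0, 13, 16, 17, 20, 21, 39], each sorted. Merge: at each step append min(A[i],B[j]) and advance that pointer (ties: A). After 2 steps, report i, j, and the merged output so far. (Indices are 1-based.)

[i=1,j=1] A[i]=8>B[j]=0 take 0 → j++
[i=1,j=2] A[i]=8<=B[j]=13 take 8 → i++

i=2, j=2, merged so far=[0, 8]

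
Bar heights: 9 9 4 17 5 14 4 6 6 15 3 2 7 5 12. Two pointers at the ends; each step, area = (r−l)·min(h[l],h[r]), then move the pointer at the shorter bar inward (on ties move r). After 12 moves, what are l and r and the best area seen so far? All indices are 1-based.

l=4, r=6, best area=132

[1,15] min(9,12)*14=126 best=126 * → l++
[2,15] min(9,12)*13=117 best=126 → l++
[3,15] min(4,12)*12=48 best=126 → l++
[4,15] min(17,12)*11=132 best=132 * → r--
[4,14] min(17,5)*10=50 best=132 → r--
[4,13] min(17,7)*9=63 best=132 → r--
[4,12] min(17,2)*8=16 best=132 → r--
[4,11] min(17,3)*7=21 best=132 → r--
[4,10] min(17,15)*6=90 best=132 → r--
[4,9] min(17,6)*5=30 best=132 → r--
[4,8] min(17,6)*4=24 best=132 → r--
[4,7] min(17,4)*3=12 best=132 → r--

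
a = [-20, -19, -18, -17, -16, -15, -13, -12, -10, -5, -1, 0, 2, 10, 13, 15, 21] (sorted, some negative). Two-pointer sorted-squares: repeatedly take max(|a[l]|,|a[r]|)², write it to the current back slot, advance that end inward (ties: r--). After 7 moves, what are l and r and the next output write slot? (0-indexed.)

l=5, r=14, next write slot=9

[0,16] |-20|<=|21| out[16]=441 → r--
[0,15] |-20|>|15| out[15]=400 → l++
[1,15] |-19|>|15| out[14]=361 → l++
[2,15] |-18|>|15| out[13]=324 → l++
[3,15] |-17|>|15| out[12]=289 → l++
[4,15] |-16|>|15| out[11]=256 → l++
[5,15] |-15|<=|15| out[10]=225 → r--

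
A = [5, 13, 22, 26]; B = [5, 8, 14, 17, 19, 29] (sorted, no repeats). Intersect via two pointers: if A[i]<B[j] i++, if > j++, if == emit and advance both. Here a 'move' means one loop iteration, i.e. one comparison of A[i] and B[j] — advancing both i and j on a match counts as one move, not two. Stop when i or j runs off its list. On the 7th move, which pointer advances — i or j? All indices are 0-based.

i=0 j=0: 5==5 emit, i++,j++
i=1 j=1: 13>8, j++
i=1 j=2: 13<14, i++
i=2 j=2: 22>14, j++
i=2 j=3: 22>17, j++
i=2 j=4: 22>19, j++
i=2 j=5: 22<29, i++

i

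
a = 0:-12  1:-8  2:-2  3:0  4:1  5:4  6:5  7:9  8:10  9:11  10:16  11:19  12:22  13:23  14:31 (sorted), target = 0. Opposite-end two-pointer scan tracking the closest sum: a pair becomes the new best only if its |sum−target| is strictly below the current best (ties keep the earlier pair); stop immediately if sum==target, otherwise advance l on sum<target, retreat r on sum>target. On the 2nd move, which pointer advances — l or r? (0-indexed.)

r

[0,14] -12+31=19 d=19 * → r--
[0,13] -12+23=11 d=11 * → r--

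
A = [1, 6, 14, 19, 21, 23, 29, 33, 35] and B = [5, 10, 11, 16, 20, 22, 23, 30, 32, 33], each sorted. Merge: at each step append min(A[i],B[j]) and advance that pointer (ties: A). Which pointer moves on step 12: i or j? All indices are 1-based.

i

i=1 j=1: A[i]=1<=B[j]=5 take 1, i++
i=2 j=1: A[i]=6>B[j]=5 take 5, j++
i=2 j=2: A[i]=6<=B[j]=10 take 6, i++
i=3 j=2: A[i]=14>B[j]=10 take 10, j++
i=3 j=3: A[i]=14>B[j]=11 take 11, j++
i=3 j=4: A[i]=14<=B[j]=16 take 14, i++
i=4 j=4: A[i]=19>B[j]=16 take 16, j++
i=4 j=5: A[i]=19<=B[j]=20 take 19, i++
i=5 j=5: A[i]=21>B[j]=20 take 20, j++
i=5 j=6: A[i]=21<=B[j]=22 take 21, i++
i=6 j=6: A[i]=23>B[j]=22 take 22, j++
i=6 j=7: A[i]=23<=B[j]=23 take 23, i++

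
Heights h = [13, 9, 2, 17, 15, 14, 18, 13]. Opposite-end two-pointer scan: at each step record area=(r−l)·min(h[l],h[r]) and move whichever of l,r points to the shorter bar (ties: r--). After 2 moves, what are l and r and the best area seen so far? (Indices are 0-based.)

l=0 r=7: min(13,13)*7=91 best=91 *, r--
l=0 r=6: min(13,18)*6=78 best=91, l++

l=1, r=6, best area=91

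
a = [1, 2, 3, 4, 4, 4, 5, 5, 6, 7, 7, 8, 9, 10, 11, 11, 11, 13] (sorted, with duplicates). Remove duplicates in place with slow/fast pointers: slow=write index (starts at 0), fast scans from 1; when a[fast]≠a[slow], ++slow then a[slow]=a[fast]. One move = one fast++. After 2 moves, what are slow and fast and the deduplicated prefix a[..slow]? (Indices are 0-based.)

slow=2, fast=3, prefix=[1, 2, 3]

(s=0,f=1) a[fast]=2≠a[slow]=1 write a[1]=2 → slow++,fast++
(s=1,f=2) a[fast]=3≠a[slow]=2 write a[2]=3 → slow++,fast++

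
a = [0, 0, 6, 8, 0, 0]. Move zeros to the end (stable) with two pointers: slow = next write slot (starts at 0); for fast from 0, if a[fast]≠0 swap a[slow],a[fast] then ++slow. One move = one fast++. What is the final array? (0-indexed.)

[6, 8, 0, 0, 0, 0]

(s=0,f=0) a[fast]=0 → fast++
(s=0,f=1) a[fast]=0 → fast++
(s=0,f=2) a[fast]=6≠0 swap→a[0]=6 → slow++,fast++
(s=1,f=3) a[fast]=8≠0 swap→a[1]=8 → slow++,fast++
(s=2,f=4) a[fast]=0 → fast++
(s=2,f=5) a[fast]=0 → fast++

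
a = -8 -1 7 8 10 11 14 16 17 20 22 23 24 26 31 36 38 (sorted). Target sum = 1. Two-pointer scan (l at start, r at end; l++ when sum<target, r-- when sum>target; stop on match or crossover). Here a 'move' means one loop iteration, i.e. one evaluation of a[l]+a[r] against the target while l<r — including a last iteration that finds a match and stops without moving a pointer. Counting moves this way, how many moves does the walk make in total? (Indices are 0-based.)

16 moves

l=0 r=16: -8+38=30 >1, r--
l=0 r=15: -8+36=28 >1, r--
l=0 r=14: -8+31=23 >1, r--
l=0 r=13: -8+26=18 >1, r--
l=0 r=12: -8+24=16 >1, r--
l=0 r=11: -8+23=15 >1, r--
l=0 r=10: -8+22=14 >1, r--
l=0 r=9: -8+20=12 >1, r--
l=0 r=8: -8+17=9 >1, r--
l=0 r=7: -8+16=8 >1, r--
l=0 r=6: -8+14=6 >1, r--
l=0 r=5: -8+11=3 >1, r--
l=0 r=4: -8+10=2 >1, r--
l=0 r=3: -8+8=0 <1, l++
l=1 r=3: -1+8=7 >1, r--
l=1 r=2: -1+7=6 >1, r--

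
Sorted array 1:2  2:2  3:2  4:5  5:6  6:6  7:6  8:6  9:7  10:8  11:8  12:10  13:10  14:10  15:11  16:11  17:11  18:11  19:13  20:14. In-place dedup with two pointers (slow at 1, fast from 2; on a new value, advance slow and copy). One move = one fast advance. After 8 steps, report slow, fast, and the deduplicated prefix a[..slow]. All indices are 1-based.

slow=1 fast=2: a[fast]=2=a[slow] dup, fast++
slow=1 fast=3: a[fast]=2=a[slow] dup, fast++
slow=1 fast=4: a[fast]=5≠a[slow]=2 write a[2]=5, slow++,fast++
slow=2 fast=5: a[fast]=6≠a[slow]=5 write a[3]=6, slow++,fast++
slow=3 fast=6: a[fast]=6=a[slow] dup, fast++
slow=3 fast=7: a[fast]=6=a[slow] dup, fast++
slow=3 fast=8: a[fast]=6=a[slow] dup, fast++
slow=3 fast=9: a[fast]=7≠a[slow]=6 write a[4]=7, slow++,fast++

slow=4, fast=10, prefix=[2, 5, 6, 7]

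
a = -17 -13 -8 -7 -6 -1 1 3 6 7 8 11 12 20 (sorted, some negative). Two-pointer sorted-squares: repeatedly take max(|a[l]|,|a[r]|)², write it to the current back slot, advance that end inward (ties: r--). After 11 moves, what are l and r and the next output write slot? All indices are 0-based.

l=5, r=7, next write slot=2

[0,13] |-17|<=|20| out[13]=400 → r--
[0,12] |-17|>|12| out[12]=289 → l++
[1,12] |-13|>|12| out[11]=169 → l++
[2,12] |-8|<=|12| out[10]=144 → r--
[2,11] |-8|<=|11| out[9]=121 → r--
[2,10] |-8|<=|8| out[8]=64 → r--
[2,9] |-8|>|7| out[7]=64 → l++
[3,9] |-7|<=|7| out[6]=49 → r--
[3,8] |-7|>|6| out[5]=49 → l++
[4,8] |-6|<=|6| out[4]=36 → r--
[4,7] |-6|>|3| out[3]=36 → l++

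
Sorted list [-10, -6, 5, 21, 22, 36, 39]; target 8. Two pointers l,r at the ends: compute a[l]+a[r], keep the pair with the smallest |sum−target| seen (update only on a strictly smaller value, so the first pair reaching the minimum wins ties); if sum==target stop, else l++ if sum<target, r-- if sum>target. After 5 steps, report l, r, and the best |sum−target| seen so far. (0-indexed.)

l=0 r=6: -10+39=29 d=21 *, r--
l=0 r=5: -10+36=26 d=18 *, r--
l=0 r=4: -10+22=12 d=4 *, r--
l=0 r=3: -10+21=11 d=3 *, r--
l=0 r=2: -10+5=-5 d=13, l++

l=1, r=2, best |Δ|=3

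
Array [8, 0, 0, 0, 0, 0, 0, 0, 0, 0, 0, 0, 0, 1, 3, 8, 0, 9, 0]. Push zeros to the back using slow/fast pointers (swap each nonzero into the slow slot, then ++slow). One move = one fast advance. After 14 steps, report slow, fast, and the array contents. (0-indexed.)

(s=0,f=0) a[fast]=8≠0 swap→a[0]=8 → slow++,fast++
(s=1,f=1) a[fast]=0 → fast++
(s=1,f=2) a[fast]=0 → fast++
(s=1,f=3) a[fast]=0 → fast++
(s=1,f=4) a[fast]=0 → fast++
(s=1,f=5) a[fast]=0 → fast++
(s=1,f=6) a[fast]=0 → fast++
(s=1,f=7) a[fast]=0 → fast++
(s=1,f=8) a[fast]=0 → fast++
(s=1,f=9) a[fast]=0 → fast++
(s=1,f=10) a[fast]=0 → fast++
(s=1,f=11) a[fast]=0 → fast++
(s=1,f=12) a[fast]=0 → fast++
(s=1,f=13) a[fast]=1≠0 swap→a[1]=1 → slow++,fast++

slow=2, fast=14, a=[8, 1, 0, 0, 0, 0, 0, 0, 0, 0, 0, 0, 0, 0, 3, 8, 0, 9, 0]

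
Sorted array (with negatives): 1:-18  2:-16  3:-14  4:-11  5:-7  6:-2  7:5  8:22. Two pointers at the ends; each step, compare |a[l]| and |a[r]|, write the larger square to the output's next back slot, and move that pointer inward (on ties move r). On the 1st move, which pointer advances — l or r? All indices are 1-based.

[1,8] |-18|<=|22| out[8]=484 → r--

r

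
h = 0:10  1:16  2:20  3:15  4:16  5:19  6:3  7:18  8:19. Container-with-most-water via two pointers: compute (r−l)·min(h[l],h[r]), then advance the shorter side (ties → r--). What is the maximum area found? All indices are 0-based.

max area = 114

[0,8] min(10,19)*8=80 best=80 * → l++
[1,8] min(16,19)*7=112 best=112 * → l++
[2,8] min(20,19)*6=114 best=114 * → r--
[2,7] min(20,18)*5=90 best=114 → r--
[2,6] min(20,3)*4=12 best=114 → r--
[2,5] min(20,19)*3=57 best=114 → r--
[2,4] min(20,16)*2=32 best=114 → r--
[2,3] min(20,15)*1=15 best=114 → r--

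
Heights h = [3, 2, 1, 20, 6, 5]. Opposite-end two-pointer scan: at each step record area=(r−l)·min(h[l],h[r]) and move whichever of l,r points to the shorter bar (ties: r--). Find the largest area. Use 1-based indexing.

max area = 15

[1,6] min(3,5)*5=15 best=15 * → l++
[2,6] min(2,5)*4=8 best=15 → l++
[3,6] min(1,5)*3=3 best=15 → l++
[4,6] min(20,5)*2=10 best=15 → r--
[4,5] min(20,6)*1=6 best=15 → r--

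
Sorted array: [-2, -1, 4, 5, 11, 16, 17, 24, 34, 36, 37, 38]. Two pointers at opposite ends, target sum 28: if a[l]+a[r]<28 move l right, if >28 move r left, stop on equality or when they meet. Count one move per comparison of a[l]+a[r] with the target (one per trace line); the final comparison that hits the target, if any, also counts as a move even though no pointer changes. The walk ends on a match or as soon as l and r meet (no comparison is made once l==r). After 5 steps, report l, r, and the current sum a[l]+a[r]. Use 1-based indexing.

[1,12] -2+38=36 >28 → r--
[1,11] -2+37=35 >28 → r--
[1,10] -2+36=34 >28 → r--
[1,9] -2+34=32 >28 → r--
[1,8] -2+24=22 <28 → l++

l=2, r=8, sum=23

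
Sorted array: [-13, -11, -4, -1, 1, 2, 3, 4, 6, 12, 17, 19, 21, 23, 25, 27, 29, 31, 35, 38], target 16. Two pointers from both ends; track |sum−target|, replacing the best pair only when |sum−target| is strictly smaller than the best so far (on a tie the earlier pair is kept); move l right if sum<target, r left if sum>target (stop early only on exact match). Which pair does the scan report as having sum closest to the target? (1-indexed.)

[1,20] -13+38=25 d=9 * → r--
[1,19] -13+35=22 d=6 * → r--
[1,18] -13+31=18 d=2 * → r--
[1,17] -13+29=16 d=0 * → stop

pair (-13, 29) with sum 16 (|Δ|=0)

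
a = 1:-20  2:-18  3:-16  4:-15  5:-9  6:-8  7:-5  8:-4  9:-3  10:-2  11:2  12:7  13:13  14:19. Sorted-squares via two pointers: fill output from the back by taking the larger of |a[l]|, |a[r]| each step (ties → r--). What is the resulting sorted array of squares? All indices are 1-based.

[1,14] |-20|>|19| out[14]=400 → l++
[2,14] |-18|<=|19| out[13]=361 → r--
[2,13] |-18|>|13| out[12]=324 → l++
[3,13] |-16|>|13| out[11]=256 → l++
[4,13] |-15|>|13| out[10]=225 → l++
[5,13] |-9|<=|13| out[9]=169 → r--
[5,12] |-9|>|7| out[8]=81 → l++
[6,12] |-8|>|7| out[7]=64 → l++
[7,12] |-5|<=|7| out[6]=49 → r--
[7,11] |-5|>|2| out[5]=25 → l++
[8,11] |-4|>|2| out[4]=16 → l++
[9,11] |-3|>|2| out[3]=9 → l++
[10,11] |-2|<=|2| out[2]=4 → r--
[10,10] |-2|<=|-2| out[1]=4 → r--

[4, 4, 9, 16, 25, 49, 64, 81, 169, 225, 256, 324, 361, 400]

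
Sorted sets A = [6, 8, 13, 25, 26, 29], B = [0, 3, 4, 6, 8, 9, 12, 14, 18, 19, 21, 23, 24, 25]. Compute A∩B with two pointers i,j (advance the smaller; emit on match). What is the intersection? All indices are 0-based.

[i=0,j=0] 6>0 → j++
[i=0,j=1] 6>3 → j++
[i=0,j=2] 6>4 → j++
[i=0,j=3] 6==6 emit → i++,j++
[i=1,j=4] 8==8 emit → i++,j++
[i=2,j=5] 13>9 → j++
[i=2,j=6] 13>12 → j++
[i=2,j=7] 13<14 → i++
[i=3,j=7] 25>14 → j++
[i=3,j=8] 25>18 → j++
[i=3,j=9] 25>19 → j++
[i=3,j=10] 25>21 → j++
[i=3,j=11] 25>23 → j++
[i=3,j=12] 25>24 → j++
[i=3,j=13] 25==25 emit → i++,j++

intersection = [6, 8, 25]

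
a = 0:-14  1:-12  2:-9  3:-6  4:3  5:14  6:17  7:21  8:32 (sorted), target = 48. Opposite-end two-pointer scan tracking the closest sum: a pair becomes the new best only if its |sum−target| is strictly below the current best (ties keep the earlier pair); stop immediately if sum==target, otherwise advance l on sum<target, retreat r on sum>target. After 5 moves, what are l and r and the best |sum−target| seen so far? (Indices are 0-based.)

l=0 r=8: -14+32=18 d=30 *, l++
l=1 r=8: -12+32=20 d=28 *, l++
l=2 r=8: -9+32=23 d=25 *, l++
l=3 r=8: -6+32=26 d=22 *, l++
l=4 r=8: 3+32=35 d=13 *, l++

l=5, r=8, best |Δ|=13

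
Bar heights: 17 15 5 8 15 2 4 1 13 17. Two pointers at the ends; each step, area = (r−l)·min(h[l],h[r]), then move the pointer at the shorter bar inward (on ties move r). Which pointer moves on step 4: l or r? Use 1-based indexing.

r

[1,10] min(17,17)*9=153 best=153 * → r--
[1,9] min(17,13)*8=104 best=153 → r--
[1,8] min(17,1)*7=7 best=153 → r--
[1,7] min(17,4)*6=24 best=153 → r--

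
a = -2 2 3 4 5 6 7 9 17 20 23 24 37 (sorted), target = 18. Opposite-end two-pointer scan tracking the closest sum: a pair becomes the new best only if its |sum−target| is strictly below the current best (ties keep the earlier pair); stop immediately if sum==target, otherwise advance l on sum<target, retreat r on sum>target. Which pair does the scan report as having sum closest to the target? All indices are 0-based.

l=0 r=12: -2+37=35 d=17 *, r--
l=0 r=11: -2+24=22 d=4 *, r--
l=0 r=10: -2+23=21 d=3 *, r--
l=0 r=9: -2+20=18 d=0 *, stop

pair (-2, 20) with sum 18 (|Δ|=0)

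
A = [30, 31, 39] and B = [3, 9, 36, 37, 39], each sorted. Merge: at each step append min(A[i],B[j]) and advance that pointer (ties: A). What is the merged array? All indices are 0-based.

[3, 9, 30, 31, 36, 37, 39, 39]

[i=0,j=0] A[i]=30>B[j]=3 take 3 → j++
[i=0,j=1] A[i]=30>B[j]=9 take 9 → j++
[i=0,j=2] A[i]=30<=B[j]=36 take 30 → i++
[i=1,j=2] A[i]=31<=B[j]=36 take 31 → i++
[i=2,j=2] A[i]=39>B[j]=36 take 36 → j++
[i=2,j=3] A[i]=39>B[j]=37 take 37 → j++
[i=2,j=4] A[i]=39<=B[j]=39 take 39 → i++
[i=3,j=4] A done, take B[j]=39 → j++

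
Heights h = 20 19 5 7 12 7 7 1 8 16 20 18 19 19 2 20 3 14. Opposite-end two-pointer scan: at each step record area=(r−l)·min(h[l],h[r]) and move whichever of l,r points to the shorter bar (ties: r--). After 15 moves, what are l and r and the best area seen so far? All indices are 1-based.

l=1 r=18: min(20,14)*17=238 best=238 *, r--
l=1 r=17: min(20,3)*16=48 best=238, r--
l=1 r=16: min(20,20)*15=300 best=300 *, r--
l=1 r=15: min(20,2)*14=28 best=300, r--
l=1 r=14: min(20,19)*13=247 best=300, r--
l=1 r=13: min(20,19)*12=228 best=300, r--
l=1 r=12: min(20,18)*11=198 best=300, r--
l=1 r=11: min(20,20)*10=200 best=300, r--
l=1 r=10: min(20,16)*9=144 best=300, r--
l=1 r=9: min(20,8)*8=64 best=300, r--
l=1 r=8: min(20,1)*7=7 best=300, r--
l=1 r=7: min(20,7)*6=42 best=300, r--
l=1 r=6: min(20,7)*5=35 best=300, r--
l=1 r=5: min(20,12)*4=48 best=300, r--
l=1 r=4: min(20,7)*3=21 best=300, r--

l=1, r=3, best area=300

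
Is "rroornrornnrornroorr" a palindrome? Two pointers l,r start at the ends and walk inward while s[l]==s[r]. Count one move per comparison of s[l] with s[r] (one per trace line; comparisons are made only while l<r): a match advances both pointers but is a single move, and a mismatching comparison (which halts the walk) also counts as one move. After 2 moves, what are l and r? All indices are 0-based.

[0,19] 'r'=='r' → l++,r--
[1,18] 'r'=='r' → l++,r--

l=2, r=17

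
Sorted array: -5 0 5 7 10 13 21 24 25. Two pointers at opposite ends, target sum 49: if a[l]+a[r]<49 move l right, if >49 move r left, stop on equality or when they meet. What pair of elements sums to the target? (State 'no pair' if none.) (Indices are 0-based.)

(24, 25)

[0,8] -5+25=20 <49 → l++
[1,8] 0+25=25 <49 → l++
[2,8] 5+25=30 <49 → l++
[3,8] 7+25=32 <49 → l++
[4,8] 10+25=35 <49 → l++
[5,8] 13+25=38 <49 → l++
[6,8] 21+25=46 <49 → l++
[7,8] 24+25=49 → found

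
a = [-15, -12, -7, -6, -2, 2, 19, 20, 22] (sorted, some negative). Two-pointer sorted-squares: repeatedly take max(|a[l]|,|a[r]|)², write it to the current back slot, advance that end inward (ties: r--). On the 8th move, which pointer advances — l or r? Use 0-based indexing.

l=0 r=8: |-15|<=|22| out[8]=484, r--
l=0 r=7: |-15|<=|20| out[7]=400, r--
l=0 r=6: |-15|<=|19| out[6]=361, r--
l=0 r=5: |-15|>|2| out[5]=225, l++
l=1 r=5: |-12|>|2| out[4]=144, l++
l=2 r=5: |-7|>|2| out[3]=49, l++
l=3 r=5: |-6|>|2| out[2]=36, l++
l=4 r=5: |-2|<=|2| out[1]=4, r--

r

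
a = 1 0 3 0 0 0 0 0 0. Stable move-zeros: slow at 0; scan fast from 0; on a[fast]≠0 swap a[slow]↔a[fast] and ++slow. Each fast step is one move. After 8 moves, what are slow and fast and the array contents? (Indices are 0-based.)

(s=0,f=0) a[fast]=1≠0 swap→a[0]=1 → slow++,fast++
(s=1,f=1) a[fast]=0 → fast++
(s=1,f=2) a[fast]=3≠0 swap→a[1]=3 → slow++,fast++
(s=2,f=3) a[fast]=0 → fast++
(s=2,f=4) a[fast]=0 → fast++
(s=2,f=5) a[fast]=0 → fast++
(s=2,f=6) a[fast]=0 → fast++
(s=2,f=7) a[fast]=0 → fast++

slow=2, fast=8, a=[1, 3, 0, 0, 0, 0, 0, 0, 0]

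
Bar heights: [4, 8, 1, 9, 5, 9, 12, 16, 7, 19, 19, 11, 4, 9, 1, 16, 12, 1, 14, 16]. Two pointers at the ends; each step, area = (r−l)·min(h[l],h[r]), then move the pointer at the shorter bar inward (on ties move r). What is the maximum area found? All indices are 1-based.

l=1 r=20: min(4,16)*19=76 best=76 *, l++
l=2 r=20: min(8,16)*18=144 best=144 *, l++
l=3 r=20: min(1,16)*17=17 best=144, l++
l=4 r=20: min(9,16)*16=144 best=144, l++
l=5 r=20: min(5,16)*15=75 best=144, l++
l=6 r=20: min(9,16)*14=126 best=144, l++
l=7 r=20: min(12,16)*13=156 best=156 *, l++
l=8 r=20: min(16,16)*12=192 best=192 *, r--
l=8 r=19: min(16,14)*11=154 best=192, r--
l=8 r=18: min(16,1)*10=10 best=192, r--
l=8 r=17: min(16,12)*9=108 best=192, r--
l=8 r=16: min(16,16)*8=128 best=192, r--
l=8 r=15: min(16,1)*7=7 best=192, r--
l=8 r=14: min(16,9)*6=54 best=192, r--
l=8 r=13: min(16,4)*5=20 best=192, r--
l=8 r=12: min(16,11)*4=44 best=192, r--
l=8 r=11: min(16,19)*3=48 best=192, l++
l=9 r=11: min(7,19)*2=14 best=192, l++
l=10 r=11: min(19,19)*1=19 best=192, r--

max area = 192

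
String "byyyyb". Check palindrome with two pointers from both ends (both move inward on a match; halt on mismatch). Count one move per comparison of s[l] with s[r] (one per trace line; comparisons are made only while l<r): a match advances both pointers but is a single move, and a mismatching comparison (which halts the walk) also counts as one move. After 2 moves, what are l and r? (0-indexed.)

l=2, r=3

l=0 r=5: 'b'=='b', l++,r--
l=1 r=4: 'y'=='y', l++,r--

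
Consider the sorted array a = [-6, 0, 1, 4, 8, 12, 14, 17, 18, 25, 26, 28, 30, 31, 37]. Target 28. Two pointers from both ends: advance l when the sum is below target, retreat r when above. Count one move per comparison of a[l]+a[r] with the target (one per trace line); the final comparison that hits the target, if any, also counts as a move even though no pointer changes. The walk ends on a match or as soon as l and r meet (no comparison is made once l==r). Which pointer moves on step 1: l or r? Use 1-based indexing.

r

l=1 r=15: -6+37=31 >28, r--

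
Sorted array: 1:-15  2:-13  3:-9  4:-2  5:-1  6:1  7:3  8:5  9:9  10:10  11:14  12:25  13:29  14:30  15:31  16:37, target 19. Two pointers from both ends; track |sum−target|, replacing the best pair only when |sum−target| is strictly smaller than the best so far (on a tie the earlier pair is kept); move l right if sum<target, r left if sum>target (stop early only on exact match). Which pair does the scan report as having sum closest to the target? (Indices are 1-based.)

[1,16] -15+37=22 d=3 * → r--
[1,15] -15+31=16 d=3 → l++
[2,15] -13+31=18 d=1 * → l++
[3,15] -9+31=22 d=3 → r--
[3,14] -9+30=21 d=2 → r--
[3,13] -9+29=20 d=1 → r--
[3,12] -9+25=16 d=3 → l++
[4,12] -2+25=23 d=4 → r--
[4,11] -2+14=12 d=7 → l++
[5,11] -1+14=13 d=6 → l++
[6,11] 1+14=15 d=4 → l++
[7,11] 3+14=17 d=2 → l++
[8,11] 5+14=19 d=0 * → stop

pair (5, 14) with sum 19 (|Δ|=0)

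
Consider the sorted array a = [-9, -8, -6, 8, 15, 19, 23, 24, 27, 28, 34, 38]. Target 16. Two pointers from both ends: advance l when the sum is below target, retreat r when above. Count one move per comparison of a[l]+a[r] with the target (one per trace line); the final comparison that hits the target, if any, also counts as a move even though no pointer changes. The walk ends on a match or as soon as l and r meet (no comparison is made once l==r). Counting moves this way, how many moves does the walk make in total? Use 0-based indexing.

[0,11] -9+38=29 >16 → r--
[0,10] -9+34=25 >16 → r--
[0,9] -9+28=19 >16 → r--
[0,8] -9+27=18 >16 → r--
[0,7] -9+24=15 <16 → l++
[1,7] -8+24=16 → found

6 moves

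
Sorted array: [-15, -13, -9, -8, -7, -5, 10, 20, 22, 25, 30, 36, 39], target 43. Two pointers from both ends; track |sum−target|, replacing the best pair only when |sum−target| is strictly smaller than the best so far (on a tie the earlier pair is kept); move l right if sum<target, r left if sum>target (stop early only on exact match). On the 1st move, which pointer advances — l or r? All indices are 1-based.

[1,13] -15+39=24 d=19 * → l++

l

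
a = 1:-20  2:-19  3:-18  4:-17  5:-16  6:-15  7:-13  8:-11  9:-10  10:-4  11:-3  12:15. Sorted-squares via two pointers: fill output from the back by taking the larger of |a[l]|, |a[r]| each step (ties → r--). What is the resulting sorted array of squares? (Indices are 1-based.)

l=1 r=12: |-20|>|15| out[12]=400, l++
l=2 r=12: |-19|>|15| out[11]=361, l++
l=3 r=12: |-18|>|15| out[10]=324, l++
l=4 r=12: |-17|>|15| out[9]=289, l++
l=5 r=12: |-16|>|15| out[8]=256, l++
l=6 r=12: |-15|<=|15| out[7]=225, r--
l=6 r=11: |-15|>|-3| out[6]=225, l++
l=7 r=11: |-13|>|-3| out[5]=169, l++
l=8 r=11: |-11|>|-3| out[4]=121, l++
l=9 r=11: |-10|>|-3| out[3]=100, l++
l=10 r=11: |-4|>|-3| out[2]=16, l++
l=11 r=11: |-3|<=|-3| out[1]=9, r--

[9, 16, 100, 121, 169, 225, 225, 256, 289, 324, 361, 400]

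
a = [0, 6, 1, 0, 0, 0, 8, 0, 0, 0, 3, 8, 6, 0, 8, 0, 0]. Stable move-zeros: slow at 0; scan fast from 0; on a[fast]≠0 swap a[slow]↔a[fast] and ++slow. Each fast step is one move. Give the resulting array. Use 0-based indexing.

[6, 1, 8, 3, 8, 6, 8, 0, 0, 0, 0, 0, 0, 0, 0, 0, 0]

slow=0 fast=0: a[fast]=0, fast++
slow=0 fast=1: a[fast]=6≠0 swap→a[0]=6, slow++,fast++
slow=1 fast=2: a[fast]=1≠0 swap→a[1]=1, slow++,fast++
slow=2 fast=3: a[fast]=0, fast++
slow=2 fast=4: a[fast]=0, fast++
slow=2 fast=5: a[fast]=0, fast++
slow=2 fast=6: a[fast]=8≠0 swap→a[2]=8, slow++,fast++
slow=3 fast=7: a[fast]=0, fast++
slow=3 fast=8: a[fast]=0, fast++
slow=3 fast=9: a[fast]=0, fast++
slow=3 fast=10: a[fast]=3≠0 swap→a[3]=3, slow++,fast++
slow=4 fast=11: a[fast]=8≠0 swap→a[4]=8, slow++,fast++
slow=5 fast=12: a[fast]=6≠0 swap→a[5]=6, slow++,fast++
slow=6 fast=13: a[fast]=0, fast++
slow=6 fast=14: a[fast]=8≠0 swap→a[6]=8, slow++,fast++
slow=7 fast=15: a[fast]=0, fast++
slow=7 fast=16: a[fast]=0, fast++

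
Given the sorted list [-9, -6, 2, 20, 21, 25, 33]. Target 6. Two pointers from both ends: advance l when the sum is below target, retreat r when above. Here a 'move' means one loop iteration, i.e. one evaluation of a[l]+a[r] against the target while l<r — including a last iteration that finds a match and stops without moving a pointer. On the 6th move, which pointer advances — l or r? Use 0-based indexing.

l

l=0 r=6: -9+33=24 >6, r--
l=0 r=5: -9+25=16 >6, r--
l=0 r=4: -9+21=12 >6, r--
l=0 r=3: -9+20=11 >6, r--
l=0 r=2: -9+2=-7 <6, l++
l=1 r=2: -6+2=-4 <6, l++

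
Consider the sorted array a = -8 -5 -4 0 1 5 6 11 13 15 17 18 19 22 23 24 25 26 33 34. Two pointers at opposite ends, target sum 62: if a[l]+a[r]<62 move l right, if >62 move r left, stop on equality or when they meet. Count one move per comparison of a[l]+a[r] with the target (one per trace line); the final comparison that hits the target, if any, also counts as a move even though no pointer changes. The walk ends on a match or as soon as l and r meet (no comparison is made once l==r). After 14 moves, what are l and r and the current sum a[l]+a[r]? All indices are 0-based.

l=0 r=19: -8+34=26 <62, l++
l=1 r=19: -5+34=29 <62, l++
l=2 r=19: -4+34=30 <62, l++
l=3 r=19: 0+34=34 <62, l++
l=4 r=19: 1+34=35 <62, l++
l=5 r=19: 5+34=39 <62, l++
l=6 r=19: 6+34=40 <62, l++
l=7 r=19: 11+34=45 <62, l++
l=8 r=19: 13+34=47 <62, l++
l=9 r=19: 15+34=49 <62, l++
l=10 r=19: 17+34=51 <62, l++
l=11 r=19: 18+34=52 <62, l++
l=12 r=19: 19+34=53 <62, l++
l=13 r=19: 22+34=56 <62, l++

l=14, r=19, sum=57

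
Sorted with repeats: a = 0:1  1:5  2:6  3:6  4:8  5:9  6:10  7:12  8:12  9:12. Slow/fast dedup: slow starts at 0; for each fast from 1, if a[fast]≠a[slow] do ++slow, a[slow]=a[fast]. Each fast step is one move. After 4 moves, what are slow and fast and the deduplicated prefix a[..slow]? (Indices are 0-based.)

slow=3, fast=5, prefix=[1, 5, 6, 8]

slow=0 fast=1: a[fast]=5≠a[slow]=1 write a[1]=5, slow++,fast++
slow=1 fast=2: a[fast]=6≠a[slow]=5 write a[2]=6, slow++,fast++
slow=2 fast=3: a[fast]=6=a[slow] dup, fast++
slow=2 fast=4: a[fast]=8≠a[slow]=6 write a[3]=8, slow++,fast++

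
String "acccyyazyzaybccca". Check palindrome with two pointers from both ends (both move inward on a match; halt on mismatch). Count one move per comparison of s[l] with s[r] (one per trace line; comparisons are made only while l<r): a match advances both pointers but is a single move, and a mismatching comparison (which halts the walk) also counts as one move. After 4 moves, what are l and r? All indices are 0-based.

l=4, r=12

[0,16] 'a'=='a' → l++,r--
[1,15] 'c'=='c' → l++,r--
[2,14] 'c'=='c' → l++,r--
[3,13] 'c'=='c' → l++,r--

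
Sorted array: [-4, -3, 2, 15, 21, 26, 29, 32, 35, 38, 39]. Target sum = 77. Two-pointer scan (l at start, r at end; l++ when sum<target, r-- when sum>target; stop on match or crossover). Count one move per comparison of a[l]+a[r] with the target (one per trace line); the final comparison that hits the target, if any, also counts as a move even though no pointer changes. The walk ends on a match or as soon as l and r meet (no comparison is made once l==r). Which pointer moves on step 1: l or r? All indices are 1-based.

l

[1,11] -4+39=35 <77 → l++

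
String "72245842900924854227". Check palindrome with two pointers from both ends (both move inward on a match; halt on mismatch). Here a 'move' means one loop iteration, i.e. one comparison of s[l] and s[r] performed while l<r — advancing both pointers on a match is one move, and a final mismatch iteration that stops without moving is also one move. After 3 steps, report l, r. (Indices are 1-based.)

l=4, r=17

[1,20] '7'=='7' → l++,r--
[2,19] '2'=='2' → l++,r--
[3,18] '2'=='2' → l++,r--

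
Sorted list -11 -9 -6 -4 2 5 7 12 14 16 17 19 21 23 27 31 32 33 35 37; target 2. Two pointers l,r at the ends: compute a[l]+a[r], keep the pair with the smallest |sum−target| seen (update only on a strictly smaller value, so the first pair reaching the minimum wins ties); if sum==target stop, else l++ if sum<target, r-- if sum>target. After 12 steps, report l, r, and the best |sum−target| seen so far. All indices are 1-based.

l=1 r=20: -11+37=26 d=24 *, r--
l=1 r=19: -11+35=24 d=22 *, r--
l=1 r=18: -11+33=22 d=20 *, r--
l=1 r=17: -11+32=21 d=19 *, r--
l=1 r=16: -11+31=20 d=18 *, r--
l=1 r=15: -11+27=16 d=14 *, r--
l=1 r=14: -11+23=12 d=10 *, r--
l=1 r=13: -11+21=10 d=8 *, r--
l=1 r=12: -11+19=8 d=6 *, r--
l=1 r=11: -11+17=6 d=4 *, r--
l=1 r=10: -11+16=5 d=3 *, r--
l=1 r=9: -11+14=3 d=1 *, r--

l=1, r=8, best |Δ|=1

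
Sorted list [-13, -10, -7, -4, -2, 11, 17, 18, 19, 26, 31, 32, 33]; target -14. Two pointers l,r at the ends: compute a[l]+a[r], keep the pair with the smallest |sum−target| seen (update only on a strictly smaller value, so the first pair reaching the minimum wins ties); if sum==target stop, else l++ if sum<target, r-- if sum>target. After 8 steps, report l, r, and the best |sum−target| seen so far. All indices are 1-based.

l=1 r=13: -13+33=20 d=34 *, r--
l=1 r=12: -13+32=19 d=33 *, r--
l=1 r=11: -13+31=18 d=32 *, r--
l=1 r=10: -13+26=13 d=27 *, r--
l=1 r=9: -13+19=6 d=20 *, r--
l=1 r=8: -13+18=5 d=19 *, r--
l=1 r=7: -13+17=4 d=18 *, r--
l=1 r=6: -13+11=-2 d=12 *, r--

l=1, r=5, best |Δ|=12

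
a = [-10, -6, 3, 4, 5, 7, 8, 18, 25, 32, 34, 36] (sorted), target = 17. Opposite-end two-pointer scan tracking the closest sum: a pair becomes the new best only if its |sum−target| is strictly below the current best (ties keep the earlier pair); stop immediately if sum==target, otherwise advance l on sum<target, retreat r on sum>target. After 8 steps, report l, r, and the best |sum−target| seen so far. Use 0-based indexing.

l=3, r=6, best |Δ|=2

[0,11] -10+36=26 d=9 * → r--
[0,10] -10+34=24 d=7 * → r--
[0,9] -10+32=22 d=5 * → r--
[0,8] -10+25=15 d=2 * → l++
[1,8] -6+25=19 d=2 → r--
[1,7] -6+18=12 d=5 → l++
[2,7] 3+18=21 d=4 → r--
[2,6] 3+8=11 d=6 → l++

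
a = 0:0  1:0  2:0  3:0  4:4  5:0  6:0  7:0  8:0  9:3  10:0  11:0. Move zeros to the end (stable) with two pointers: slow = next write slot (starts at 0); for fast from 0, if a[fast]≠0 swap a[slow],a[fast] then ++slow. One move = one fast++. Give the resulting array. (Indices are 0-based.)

[4, 3, 0, 0, 0, 0, 0, 0, 0, 0, 0, 0]

slow=0 fast=0: a[fast]=0, fast++
slow=0 fast=1: a[fast]=0, fast++
slow=0 fast=2: a[fast]=0, fast++
slow=0 fast=3: a[fast]=0, fast++
slow=0 fast=4: a[fast]=4≠0 swap→a[0]=4, slow++,fast++
slow=1 fast=5: a[fast]=0, fast++
slow=1 fast=6: a[fast]=0, fast++
slow=1 fast=7: a[fast]=0, fast++
slow=1 fast=8: a[fast]=0, fast++
slow=1 fast=9: a[fast]=3≠0 swap→a[1]=3, slow++,fast++
slow=2 fast=10: a[fast]=0, fast++
slow=2 fast=11: a[fast]=0, fast++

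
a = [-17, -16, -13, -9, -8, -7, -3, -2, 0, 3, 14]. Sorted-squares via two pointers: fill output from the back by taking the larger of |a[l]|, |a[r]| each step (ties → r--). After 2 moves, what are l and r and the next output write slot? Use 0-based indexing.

l=2, r=10, next write slot=8

l=0 r=10: |-17|>|14| out[10]=289, l++
l=1 r=10: |-16|>|14| out[9]=256, l++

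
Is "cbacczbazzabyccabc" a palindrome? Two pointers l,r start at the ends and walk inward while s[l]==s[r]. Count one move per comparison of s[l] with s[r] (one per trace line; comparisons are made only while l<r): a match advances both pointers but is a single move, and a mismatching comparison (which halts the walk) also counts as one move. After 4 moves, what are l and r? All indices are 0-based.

l=4, r=13

[0,17] 'c'=='c' → l++,r--
[1,16] 'b'=='b' → l++,r--
[2,15] 'a'=='a' → l++,r--
[3,14] 'c'=='c' → l++,r--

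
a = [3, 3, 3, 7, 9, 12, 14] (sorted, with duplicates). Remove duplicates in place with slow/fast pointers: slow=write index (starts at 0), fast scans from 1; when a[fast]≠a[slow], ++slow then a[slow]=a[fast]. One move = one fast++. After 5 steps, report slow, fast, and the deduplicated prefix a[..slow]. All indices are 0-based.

slow=3, fast=6, prefix=[3, 7, 9, 12]

slow=0 fast=1: a[fast]=3=a[slow] dup, fast++
slow=0 fast=2: a[fast]=3=a[slow] dup, fast++
slow=0 fast=3: a[fast]=7≠a[slow]=3 write a[1]=7, slow++,fast++
slow=1 fast=4: a[fast]=9≠a[slow]=7 write a[2]=9, slow++,fast++
slow=2 fast=5: a[fast]=12≠a[slow]=9 write a[3]=12, slow++,fast++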